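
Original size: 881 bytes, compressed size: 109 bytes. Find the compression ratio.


Ratio = original / compressed = 881 / 109 = 8.0826

8.0826


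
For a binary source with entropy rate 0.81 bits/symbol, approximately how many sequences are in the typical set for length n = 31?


log2|A_typical| = nH = 31 * 0.81 = 25.11, so |A_typical| ~ 2^25.11 = 3.621e+07

3.621e+07


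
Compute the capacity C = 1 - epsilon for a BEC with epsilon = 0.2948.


C = 1 - epsilon = 1 - 0.2948 = 0.7052

0.7052 bits


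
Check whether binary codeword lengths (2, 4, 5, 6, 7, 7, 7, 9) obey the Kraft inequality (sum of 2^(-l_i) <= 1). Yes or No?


Kraft sum = sum(2^(-l_i)) = 0.3848, need <= 1. Result: satisfied (a binary prefix-free code with these lengths exists)

Yes


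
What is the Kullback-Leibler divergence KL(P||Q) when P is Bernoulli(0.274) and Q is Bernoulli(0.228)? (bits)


KL = p*log2(p/q) + (1-p)*log2((1-p)/(1-q)) = 0.274*log2(0.274/0.228) + 0.726*log2(0.726/0.772) = 0.0083

0.0083 bits


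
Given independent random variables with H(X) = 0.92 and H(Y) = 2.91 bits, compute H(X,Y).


For independent variables, H(X,Y) = H(X) + H(Y) = 0.92 + 2.91 = 3.83

3.83 bits


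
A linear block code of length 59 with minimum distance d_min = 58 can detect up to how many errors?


Detection capability = d_min - 1 = 58 - 1 = 57

57 errors


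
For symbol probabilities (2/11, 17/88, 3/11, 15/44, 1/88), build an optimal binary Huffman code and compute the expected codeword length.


Huffman construction (repeatedly merge the two least-probable nodes; each merge adds 1 bit to every symbol beneath it): 1/88 + 2/11 = 17/88; 17/88 + 17/88 = 17/44; 3/11 + 15/44 = 27/44; 17/44 + 27/44 = 1. Resulting codeword lengths (in the order the probabilities were given): (3, 2, 2, 2, 3). L_avg = sum(p_i * l_i) = 2/11*3 + 17/88*2 + 3/11*2 + 15/44*2 + 1/88*3 = 193/88 = 2.1932

2.1932 bits


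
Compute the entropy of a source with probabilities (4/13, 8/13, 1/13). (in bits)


H = -sum(p_i * log2(p_i)). Terms: -(4/13)*log2(4/13) = 0.523212; -(8/13)*log2(8/13) = 0.431040; -(1/13)*log2(1/13) = 0.284649. H = 0.523212 + 0.431040 + 0.284649 = 1.2389

1.2389 bits


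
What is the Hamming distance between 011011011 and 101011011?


Count differing positions: ^ ^ . . . . . . . = 2 differences

2


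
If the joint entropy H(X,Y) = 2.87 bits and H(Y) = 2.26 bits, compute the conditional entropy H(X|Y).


H(X|Y) = H(X,Y) - H(Y) = 2.87 - 2.26 = 0.61

0.61 bits


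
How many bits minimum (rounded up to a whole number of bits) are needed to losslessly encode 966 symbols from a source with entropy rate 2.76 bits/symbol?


Minimum bits >= n * H = 966 * 2.76 = 2666.16, rounded up to a whole number of bits = 2667

2667 bits


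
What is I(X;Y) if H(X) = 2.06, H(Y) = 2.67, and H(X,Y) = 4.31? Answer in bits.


I(X;Y) = H(X) + H(Y) - H(X,Y) = 2.06 + 2.67 - 4.31 = 0.42

0.42 bits


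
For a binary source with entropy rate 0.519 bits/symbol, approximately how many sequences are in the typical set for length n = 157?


log2|A_typical| = nH = 157 * 0.519 = 81.483, so |A_typical| ~ 2^81.483 = 3.379e+24

3.379e+24


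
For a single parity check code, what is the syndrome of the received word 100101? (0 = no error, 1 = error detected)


Syndrome = XOR of all bits = 1 XOR 0 XOR 0 XOR 1 XOR 0 XOR 1 = 1

1


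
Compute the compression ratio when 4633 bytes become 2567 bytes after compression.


Ratio = original / compressed = 4633 / 2567 = 1.8048

1.8048


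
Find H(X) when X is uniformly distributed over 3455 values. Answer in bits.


H = log2(n) = log2(3455) = 11.7545

11.7545 bits


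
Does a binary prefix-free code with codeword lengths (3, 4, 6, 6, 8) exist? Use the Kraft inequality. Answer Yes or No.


Kraft sum = sum(2^(-l_i)) = 0.2227, need <= 1. Result: satisfied (a binary prefix-free code with these lengths exists)

Yes


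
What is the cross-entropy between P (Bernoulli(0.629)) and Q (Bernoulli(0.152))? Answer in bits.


H(P,Q) = -p*log2(q) - (1-p)*log2(1-q). -0.629*log2(0.152) = 1.709532; -0.371*log2(0.848) = 0.088247. H(P,Q) = 1.709532 + 0.088247 = 1.7978

1.7978 bits


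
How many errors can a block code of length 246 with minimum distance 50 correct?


Correction capability = floor((d-1)/2) = floor((50-1)/2) = 24

24 errors


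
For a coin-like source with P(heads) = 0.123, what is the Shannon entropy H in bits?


H = -p*log2(p) - (1-p)*log2(1-p). -0.123*log2(0.123) = 0.371862; -0.877*log2(0.877) = 0.166061. H = 0.371862 + 0.166061 = 0.5379

0.5379 bits


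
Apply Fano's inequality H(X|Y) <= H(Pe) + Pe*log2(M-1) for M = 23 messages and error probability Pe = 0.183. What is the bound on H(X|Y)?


H(Pe) = -Pe*log2(Pe) - (1-Pe)*log2(1-Pe) = -0.183*log2(0.183) - 0.817*log2(0.817) = 0.448365 + 0.238231 = 0.6866. Pe*log2(M-1) = 0.183*log2(22) = 0.816076. Bound = H(Pe) + Pe*log2(M-1) = 0.448365 + 0.238231 + 0.816076 = 1.5027

1.5027 bits


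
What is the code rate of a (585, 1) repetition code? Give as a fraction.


Rate = k/n = 1/585

1/585


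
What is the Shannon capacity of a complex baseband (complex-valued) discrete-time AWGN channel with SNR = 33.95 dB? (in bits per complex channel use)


SNR_linear = 10^(33.95/10) = 2483.1331; C = log2(1 + SNR_linear) = log2(1 + 2483.1331) = 11.2785

11.2785 bits/channel use


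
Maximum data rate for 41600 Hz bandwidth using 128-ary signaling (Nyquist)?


Rate = 2 * B * log2(M) = 2 * 41600 * 7.0 = 582400.0

582400.0 bps


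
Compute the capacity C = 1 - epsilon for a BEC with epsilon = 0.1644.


C = 1 - epsilon = 1 - 0.1644 = 0.8356

0.8356 bits


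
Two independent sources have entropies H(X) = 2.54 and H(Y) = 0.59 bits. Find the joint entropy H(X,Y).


For independent variables, H(X,Y) = H(X) + H(Y) = 2.54 + 0.59 = 3.13

3.13 bits


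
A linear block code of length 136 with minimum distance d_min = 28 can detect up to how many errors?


Detection capability = d_min - 1 = 28 - 1 = 27

27 errors


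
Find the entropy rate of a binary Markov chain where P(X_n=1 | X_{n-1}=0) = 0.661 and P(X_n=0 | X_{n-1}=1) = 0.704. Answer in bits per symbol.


Stationary distribution: pi_0 = p10/(p01+p10) = 0.5158, pi_1 = 0.4842. Entropy rate H' = pi_0*H(p01) + pi_1*H(p10) = 0.5158*0.9239 + 0.4842*0.8763 = 0.9009

0.9009 bits/symbol


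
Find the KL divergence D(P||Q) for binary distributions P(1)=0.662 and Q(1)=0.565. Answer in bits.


KL = p*log2(p/q) + (1-p)*log2((1-p)/(1-q)) = 0.662*log2(0.662/0.565) + 0.338*log2(0.338/0.435) = 0.0283

0.0283 bits


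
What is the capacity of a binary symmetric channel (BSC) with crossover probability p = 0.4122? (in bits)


H(p) = -p*log2(p) - (1-p)*log2(1-p) = -0.4122*log2(0.4122) - 0.5878*log2(0.5878) = 0.527032 + 0.450609 = 0.9776. C = 1 - H(p) = 1 - 0.9776 = 0.0224

0.0224 bits


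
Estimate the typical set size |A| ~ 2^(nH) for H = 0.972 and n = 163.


log2|A_typical| = nH = 163 * 0.972 = 158.436, so |A_typical| ~ 2^158.436 = 4.943e+47

4.943e+47


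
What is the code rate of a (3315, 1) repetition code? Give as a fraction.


Rate = k/n = 1/3315

1/3315


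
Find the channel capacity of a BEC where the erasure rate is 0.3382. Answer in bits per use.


C = 1 - epsilon = 1 - 0.3382 = 0.6618

0.6618 bits


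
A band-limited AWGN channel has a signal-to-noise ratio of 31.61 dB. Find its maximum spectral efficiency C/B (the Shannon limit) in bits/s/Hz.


SNR_linear = 10^(31.61/10) = 1448.7719; C/B = log2(1 + SNR_linear) = log2(1 + 1448.7719) = 10.5016

10.5016 bits/s/Hz


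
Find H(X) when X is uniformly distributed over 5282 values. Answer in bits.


H = log2(n) = log2(5282) = 12.3669

12.3669 bits


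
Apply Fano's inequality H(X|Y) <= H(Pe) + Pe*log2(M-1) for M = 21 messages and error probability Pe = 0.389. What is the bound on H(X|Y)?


H(Pe) = -Pe*log2(Pe) - (1-Pe)*log2(1-Pe) = -0.389*log2(0.389) - 0.611*log2(0.611) = 0.529879 + 0.434272 = 0.9642. Pe*log2(M-1) = 0.389*log2(20) = 1.681230. Bound = H(Pe) + Pe*log2(M-1) = 0.529879 + 0.434272 + 1.681230 = 2.6454

2.6454 bits


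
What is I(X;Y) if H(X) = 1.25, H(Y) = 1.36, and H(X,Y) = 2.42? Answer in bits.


I(X;Y) = H(X) + H(Y) - H(X,Y) = 1.25 + 1.36 - 2.42 = 0.19

0.19 bits


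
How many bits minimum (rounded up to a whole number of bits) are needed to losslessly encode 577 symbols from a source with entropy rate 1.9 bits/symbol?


Minimum bits >= n * H = 577 * 1.9 = 1096.3, rounded up to a whole number of bits = 1097

1097 bits


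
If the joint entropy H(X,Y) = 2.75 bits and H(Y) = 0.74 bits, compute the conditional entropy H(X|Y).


H(X|Y) = H(X,Y) - H(Y) = 2.75 - 0.74 = 2.01

2.01 bits


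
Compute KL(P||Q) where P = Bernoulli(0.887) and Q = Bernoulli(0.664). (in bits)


KL = p*log2(p/q) + (1-p)*log2((1-p)/(1-q)) = 0.887*log2(0.887/0.664) + 0.113*log2(0.113/0.336) = 0.1929

0.1929 bits


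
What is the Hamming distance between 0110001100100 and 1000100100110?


Count differing positions: ^ ^ ^ . ^ . ^ . . . . ^ . = 6 differences

6


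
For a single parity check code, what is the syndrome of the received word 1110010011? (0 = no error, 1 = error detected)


Syndrome = XOR of all bits = 1 XOR 1 XOR 1 XOR 0 XOR 0 XOR 1 XOR 0 XOR 0 XOR 1 XOR 1 = 0

0


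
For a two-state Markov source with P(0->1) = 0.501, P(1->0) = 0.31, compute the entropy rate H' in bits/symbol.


Stationary distribution: pi_0 = p10/(p01+p10) = 0.3822, pi_1 = 0.6178. Entropy rate H' = pi_0*H(p01) + pi_1*H(p10) = 0.3822*1.0 + 0.6178*0.8932 = 0.934

0.934 bits/symbol


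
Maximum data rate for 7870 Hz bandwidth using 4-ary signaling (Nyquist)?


Rate = 2 * B * log2(M) = 2 * 7870 * 2.0 = 31480.0

31480.0 bps


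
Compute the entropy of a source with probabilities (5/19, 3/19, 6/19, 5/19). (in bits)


H = -sum(p_i * log2(p_i)). Terms: -(5/19)*log2(5/19) = 0.506842; -(3/19)*log2(3/19) = 0.420468; -(6/19)*log2(6/19) = 0.525147; -(5/19)*log2(5/19) = 0.506842. H = 0.506842 + 0.420468 + 0.525147 + 0.506842 = 1.9593

1.9593 bits


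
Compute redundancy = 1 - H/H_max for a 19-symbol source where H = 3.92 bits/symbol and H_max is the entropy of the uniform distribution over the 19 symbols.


H_max = log2(K) = log2(19) = 4.2479 bits/symbol. Redundancy = 1 - H/H_max = 1 - 3.92/4.2479 = 1 - 0.9228 = 0.0772

0.0772


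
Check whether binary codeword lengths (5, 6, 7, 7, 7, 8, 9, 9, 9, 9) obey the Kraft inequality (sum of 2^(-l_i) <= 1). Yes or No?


Kraft sum = sum(2^(-l_i)) = 0.082, need <= 1. Result: satisfied (a binary prefix-free code with these lengths exists)

Yes


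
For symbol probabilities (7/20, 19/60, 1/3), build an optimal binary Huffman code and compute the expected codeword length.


Huffman construction (repeatedly merge the two least-probable nodes; each merge adds 1 bit to every symbol beneath it): 19/60 + 1/3 = 13/20; 7/20 + 13/20 = 1. Resulting codeword lengths (in the order the probabilities were given): (1, 2, 2). L_avg = sum(p_i * l_i) = 7/20*1 + 19/60*2 + 1/3*2 = 33/20 = 1.65

1.65 bits


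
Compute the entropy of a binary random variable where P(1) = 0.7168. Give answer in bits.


H = -p*log2(p) - (1-p)*log2(1-p). -0.7168*log2(0.7168) = 0.344320; -0.2832*log2(0.2832) = 0.515454. H = 0.344320 + 0.515454 = 0.8598

0.8598 bits


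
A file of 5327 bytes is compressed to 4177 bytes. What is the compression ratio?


Ratio = original / compressed = 5327 / 4177 = 1.2753

1.2753


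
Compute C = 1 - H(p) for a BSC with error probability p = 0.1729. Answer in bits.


H(p) = -p*log2(p) - (1-p)*log2(1-p) = -0.1729*log2(0.1729) - 0.8271*log2(0.8271) = 0.437781 + 0.226515 = 0.6643. C = 1 - H(p) = 1 - 0.6643 = 0.3357

0.3357 bits


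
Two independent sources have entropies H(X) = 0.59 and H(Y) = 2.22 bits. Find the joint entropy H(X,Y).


For independent variables, H(X,Y) = H(X) + H(Y) = 0.59 + 2.22 = 2.81

2.81 bits


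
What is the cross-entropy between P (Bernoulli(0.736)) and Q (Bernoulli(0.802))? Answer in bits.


H(P,Q) = -p*log2(q) - (1-p)*log2(1-q). -0.736*log2(0.802) = 0.234288; -0.264*log2(0.198) = 0.616817. H(P,Q) = 0.234288 + 0.616817 = 0.8511

0.8511 bits


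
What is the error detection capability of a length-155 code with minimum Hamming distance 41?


Detection capability = d_min - 1 = 41 - 1 = 40

40 errors


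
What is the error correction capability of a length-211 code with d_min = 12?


Correction capability = floor((d-1)/2) = floor((12-1)/2) = 5

5 errors


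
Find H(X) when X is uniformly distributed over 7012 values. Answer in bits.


H = log2(n) = log2(7012) = 12.7756

12.7756 bits


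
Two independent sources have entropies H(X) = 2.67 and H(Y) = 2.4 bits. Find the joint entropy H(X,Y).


For independent variables, H(X,Y) = H(X) + H(Y) = 2.67 + 2.4 = 5.07

5.07 bits


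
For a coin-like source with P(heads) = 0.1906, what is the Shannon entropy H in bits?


H = -p*log2(p) - (1-p)*log2(1-p). -0.1906*log2(0.1906) = 0.455797; -0.8094*log2(0.8094) = 0.246928. H = 0.455797 + 0.246928 = 0.7027

0.7027 bits


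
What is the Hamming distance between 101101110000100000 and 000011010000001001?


Count differing positions: ^ . ^ ^ ^ . ^ . . . . . ^ . ^ . . ^ = 8 differences

8


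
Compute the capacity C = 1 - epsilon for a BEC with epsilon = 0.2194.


C = 1 - epsilon = 1 - 0.2194 = 0.7806

0.7806 bits


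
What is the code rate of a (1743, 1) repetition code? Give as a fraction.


Rate = k/n = 1/1743

1/1743


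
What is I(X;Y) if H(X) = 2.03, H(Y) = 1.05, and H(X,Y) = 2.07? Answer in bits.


I(X;Y) = H(X) + H(Y) - H(X,Y) = 2.03 + 1.05 - 2.07 = 1.01

1.01 bits


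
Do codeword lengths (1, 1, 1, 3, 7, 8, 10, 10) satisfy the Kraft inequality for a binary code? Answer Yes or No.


Kraft sum = sum(2^(-l_i)) = 1.6387, need <= 1. Result: violated (a binary prefix-free code with these lengths cannot exist)

No


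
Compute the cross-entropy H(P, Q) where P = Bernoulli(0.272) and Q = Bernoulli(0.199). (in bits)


H(P,Q) = -p*log2(q) - (1-p)*log2(1-q). -0.272*log2(0.199) = 0.633531; -0.728*log2(0.801) = 0.233052. H(P,Q) = 0.633531 + 0.233052 = 0.8666

0.8666 bits


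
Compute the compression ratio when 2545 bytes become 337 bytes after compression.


Ratio = original / compressed = 2545 / 337 = 7.5519

7.5519


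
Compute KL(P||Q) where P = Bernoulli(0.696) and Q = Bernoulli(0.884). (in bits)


KL = p*log2(p/q) + (1-p)*log2((1-p)/(1-q)) = 0.696*log2(0.696/0.884) + 0.304*log2(0.304/0.116) = 0.1825

0.1825 bits


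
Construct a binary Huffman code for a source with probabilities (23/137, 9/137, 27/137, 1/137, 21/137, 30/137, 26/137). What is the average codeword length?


Huffman construction (repeatedly merge the two least-probable nodes; each merge adds 1 bit to every symbol beneath it): 1/137 + 9/137 = 10/137; 10/137 + 21/137 = 31/137; 23/137 + 26/137 = 49/137; 27/137 + 30/137 = 57/137; 31/137 + 49/137 = 80/137; 57/137 + 80/137 = 1. Resulting codeword lengths (in the order the probabilities were given): (3, 4, 2, 4, 3, 2, 3). L_avg = sum(p_i * l_i) = 23/137*3 + 9/137*4 + 27/137*2 + 1/137*4 + 21/137*3 + 30/137*2 + 26/137*3 = 364/137 = 2.6569

2.6569 bits


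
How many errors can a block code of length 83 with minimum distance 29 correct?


Correction capability = floor((d-1)/2) = floor((29-1)/2) = 14

14 errors


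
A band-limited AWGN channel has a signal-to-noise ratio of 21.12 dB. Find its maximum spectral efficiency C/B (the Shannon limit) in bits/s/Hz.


SNR_linear = 10^(21.12/10) = 129.4196; C/B = log2(1 + SNR_linear) = log2(1 + 129.4196) = 7.027

7.027 bits/s/Hz


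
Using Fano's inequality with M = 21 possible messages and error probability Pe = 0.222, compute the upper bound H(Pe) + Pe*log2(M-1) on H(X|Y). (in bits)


H(Pe) = -Pe*log2(Pe) - (1-Pe)*log2(1-Pe) = -0.222*log2(0.222) - 0.778*log2(0.778) = 0.482044 + 0.281759 = 0.7638. Pe*log2(M-1) = 0.222*log2(20) = 0.959468. Bound = H(Pe) + Pe*log2(M-1) = 0.482044 + 0.281759 + 0.959468 = 1.7233

1.7233 bits


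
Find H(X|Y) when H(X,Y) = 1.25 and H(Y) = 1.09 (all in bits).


H(X|Y) = H(X,Y) - H(Y) = 1.25 - 1.09 = 0.16

0.16 bits


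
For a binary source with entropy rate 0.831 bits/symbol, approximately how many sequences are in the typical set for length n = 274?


log2|A_typical| = nH = 274 * 0.831 = 227.694, so |A_typical| ~ 2^227.694 = 3.489e+68

3.489e+68


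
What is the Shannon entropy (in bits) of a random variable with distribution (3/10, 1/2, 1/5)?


H = -sum(p_i * log2(p_i)). Terms: -(3/10)*log2(3/10) = 0.521090; -(1/2)*log2(1/2) = 0.500000; -(1/5)*log2(1/5) = 0.464386. H = 0.521090 + 0.500000 + 0.464386 = 1.4855

1.4855 bits


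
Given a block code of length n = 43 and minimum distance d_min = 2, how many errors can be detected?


Detection capability = d_min - 1 = 2 - 1 = 1

1 errors


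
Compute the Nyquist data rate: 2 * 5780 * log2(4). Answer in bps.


Rate = 2 * B * log2(M) = 2 * 5780 * 2.0 = 23120.0

23120.0 bps


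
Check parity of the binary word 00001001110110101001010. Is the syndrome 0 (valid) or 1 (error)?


Syndrome = XOR of all bits = 0 XOR 0 XOR 0 XOR 0 XOR 1 XOR 0 XOR 0 XOR 1 XOR 1 XOR 1 XOR 0 XOR 1 XOR 1 XOR 0 XOR 1 XOR 0 XOR 1 XOR 0 XOR 0 XOR 1 XOR 0 XOR 1 XOR 0 = 0

0


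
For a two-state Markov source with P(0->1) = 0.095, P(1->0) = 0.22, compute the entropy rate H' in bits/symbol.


Stationary distribution: pi_0 = p10/(p01+p10) = 0.6984, pi_1 = 0.3016. Entropy rate H' = pi_0*H(p01) + pi_1*H(p10) = 0.6984*0.4529 + 0.3016*0.7602 = 0.5456

0.5456 bits/symbol


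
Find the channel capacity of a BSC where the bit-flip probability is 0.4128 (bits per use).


H(p) = -p*log2(p) - (1-p)*log2(1-p) = -0.4128*log2(0.4128) - 0.5872*log2(0.5872) = 0.526933 + 0.451014 = 0.9779. C = 1 - H(p) = 1 - 0.9779 = 0.0221

0.0221 bits


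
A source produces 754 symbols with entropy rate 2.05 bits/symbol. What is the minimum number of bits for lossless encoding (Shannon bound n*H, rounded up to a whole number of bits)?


Minimum bits >= n * H = 754 * 2.05 = 1545.7, rounded up to a whole number of bits = 1546

1546 bits


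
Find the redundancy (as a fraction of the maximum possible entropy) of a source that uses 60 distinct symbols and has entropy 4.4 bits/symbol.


H_max = log2(K) = log2(60) = 5.9069 bits/symbol. Redundancy = 1 - H/H_max = 1 - 4.4/5.9069 = 1 - 0.7449 = 0.2551

0.2551


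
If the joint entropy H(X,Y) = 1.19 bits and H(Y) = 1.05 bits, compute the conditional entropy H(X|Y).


H(X|Y) = H(X,Y) - H(Y) = 1.19 - 1.05 = 0.14

0.14 bits


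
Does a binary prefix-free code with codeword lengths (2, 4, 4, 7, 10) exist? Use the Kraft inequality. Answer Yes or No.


Kraft sum = sum(2^(-l_i)) = 0.3838, need <= 1. Result: satisfied (a binary prefix-free code with these lengths exists)

Yes


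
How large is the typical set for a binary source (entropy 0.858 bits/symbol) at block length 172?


log2|A_typical| = nH = 172 * 0.858 = 147.576, so |A_typical| ~ 2^147.576 = 2.660e+44

2.660e+44


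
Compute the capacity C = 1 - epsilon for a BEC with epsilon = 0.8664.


C = 1 - epsilon = 1 - 0.8664 = 0.1336

0.1336 bits


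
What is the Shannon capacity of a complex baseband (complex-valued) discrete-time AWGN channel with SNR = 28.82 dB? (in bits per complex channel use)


SNR_linear = 10^(28.82/10) = 762.079; C = log2(1 + SNR_linear) = log2(1 + 762.079) = 9.5757

9.5757 bits/channel use


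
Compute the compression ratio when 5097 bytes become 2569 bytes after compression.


Ratio = original / compressed = 5097 / 2569 = 1.984

1.984


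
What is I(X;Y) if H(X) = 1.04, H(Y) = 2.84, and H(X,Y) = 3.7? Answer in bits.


I(X;Y) = H(X) + H(Y) - H(X,Y) = 1.04 + 2.84 - 3.7 = 0.18

0.18 bits


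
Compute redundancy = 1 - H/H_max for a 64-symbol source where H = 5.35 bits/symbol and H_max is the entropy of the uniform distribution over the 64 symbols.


H_max = log2(K) = log2(64) = 6.0 bits/symbol. Redundancy = 1 - H/H_max = 1 - 5.35/6.0 = 1 - 0.8917 = 0.1083

0.1083


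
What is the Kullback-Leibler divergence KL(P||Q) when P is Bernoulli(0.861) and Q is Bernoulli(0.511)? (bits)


KL = p*log2(p/q) + (1-p)*log2((1-p)/(1-q)) = 0.861*log2(0.861/0.511) + 0.139*log2(0.139/0.489) = 0.3958

0.3958 bits


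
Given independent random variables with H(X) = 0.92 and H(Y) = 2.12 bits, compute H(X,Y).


For independent variables, H(X,Y) = H(X) + H(Y) = 0.92 + 2.12 = 3.04

3.04 bits


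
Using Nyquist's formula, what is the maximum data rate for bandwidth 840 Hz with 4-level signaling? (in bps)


Rate = 2 * B * log2(M) = 2 * 840 * 2.0 = 3360.0

3360.0 bps


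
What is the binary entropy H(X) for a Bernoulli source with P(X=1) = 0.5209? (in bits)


H = -p*log2(p) - (1-p)*log2(1-p). -0.5209*log2(0.5209) = 0.490126; -0.4791*log2(0.4791) = 0.508613. H = 0.490126 + 0.508613 = 0.9987

0.9987 bits


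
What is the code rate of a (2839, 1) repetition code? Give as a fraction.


Rate = k/n = 1/2839

1/2839


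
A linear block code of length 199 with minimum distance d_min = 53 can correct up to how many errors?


Correction capability = floor((d-1)/2) = floor((53-1)/2) = 26

26 errors


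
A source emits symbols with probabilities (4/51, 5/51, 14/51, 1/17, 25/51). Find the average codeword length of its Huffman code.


Huffman construction (repeatedly merge the two least-probable nodes; each merge adds 1 bit to every symbol beneath it): 1/17 + 4/51 = 7/51; 5/51 + 7/51 = 4/17; 4/17 + 14/51 = 26/51; 25/51 + 26/51 = 1. Resulting codeword lengths (in the order the probabilities were given): (4, 3, 2, 4, 1). L_avg = sum(p_i * l_i) = 4/51*4 + 5/51*3 + 14/51*2 + 1/17*4 + 25/51*1 = 32/17 = 1.8824

1.8824 bits


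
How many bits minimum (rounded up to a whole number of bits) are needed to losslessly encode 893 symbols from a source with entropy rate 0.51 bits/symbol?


Minimum bits >= n * H = 893 * 0.51 = 455.43, rounded up to a whole number of bits = 456

456 bits


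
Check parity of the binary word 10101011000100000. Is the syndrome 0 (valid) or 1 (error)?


Syndrome = XOR of all bits = 1 XOR 0 XOR 1 XOR 0 XOR 1 XOR 0 XOR 1 XOR 1 XOR 0 XOR 0 XOR 0 XOR 1 XOR 0 XOR 0 XOR 0 XOR 0 XOR 0 = 0

0


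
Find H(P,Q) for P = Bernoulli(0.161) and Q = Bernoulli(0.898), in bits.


H(P,Q) = -p*log2(q) - (1-p)*log2(1-q). -0.161*log2(0.898) = 0.024989; -0.839*log2(0.102) = 2.763128. H(P,Q) = 0.024989 + 2.763128 = 2.7881

2.7881 bits


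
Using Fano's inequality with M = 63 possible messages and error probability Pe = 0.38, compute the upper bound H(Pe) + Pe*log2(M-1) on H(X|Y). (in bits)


H(Pe) = -Pe*log2(Pe) - (1-Pe)*log2(1-Pe) = -0.38*log2(0.38) - 0.62*log2(0.62) = 0.530453 + 0.427589 = 0.958. Pe*log2(M-1) = 0.38*log2(62) = 2.262595. Bound = H(Pe) + Pe*log2(M-1) = 0.530453 + 0.427589 + 2.262595 = 3.2206

3.2206 bits


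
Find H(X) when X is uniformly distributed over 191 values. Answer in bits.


H = log2(n) = log2(191) = 7.5774

7.5774 bits


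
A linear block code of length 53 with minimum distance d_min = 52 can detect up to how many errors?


Detection capability = d_min - 1 = 52 - 1 = 51

51 errors


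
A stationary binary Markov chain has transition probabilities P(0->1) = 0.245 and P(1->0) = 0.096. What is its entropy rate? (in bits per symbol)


Stationary distribution: pi_0 = p10/(p01+p10) = 0.2815, pi_1 = 0.7185. Entropy rate H' = pi_0*H(p01) + pi_1*H(p10) = 0.2815*0.8033 + 0.7185*0.4562 = 0.5539

0.5539 bits/symbol


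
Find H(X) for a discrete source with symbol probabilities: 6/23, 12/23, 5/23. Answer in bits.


H = -sum(p_i * log2(p_i)). Terms: -(6/23)*log2(6/23) = 0.505722; -(12/23)*log2(12/23) = 0.489704; -(5/23)*log2(5/23) = 0.478616. H = 0.505722 + 0.489704 + 0.478616 = 1.474

1.474 bits


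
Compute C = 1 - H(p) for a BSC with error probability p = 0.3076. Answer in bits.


H(p) = -p*log2(p) - (1-p)*log2(1-p) = -0.3076*log2(0.3076) - 0.6924*log2(0.6924) = 0.523188 + 0.367195 = 0.8904. C = 1 - H(p) = 1 - 0.8904 = 0.1096

0.1096 bits


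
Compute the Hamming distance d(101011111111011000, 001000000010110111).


Count differing positions: ^ . . . ^ ^ ^ ^ ^ ^ . ^ ^ . ^ ^ ^ ^ = 13 differences

13


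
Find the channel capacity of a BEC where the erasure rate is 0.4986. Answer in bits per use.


C = 1 - epsilon = 1 - 0.4986 = 0.5014

0.5014 bits


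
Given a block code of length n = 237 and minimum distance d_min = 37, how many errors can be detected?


Detection capability = d_min - 1 = 37 - 1 = 36

36 errors


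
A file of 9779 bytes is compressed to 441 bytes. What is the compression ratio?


Ratio = original / compressed = 9779 / 441 = 22.1746

22.1746


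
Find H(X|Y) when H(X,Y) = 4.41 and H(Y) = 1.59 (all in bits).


H(X|Y) = H(X,Y) - H(Y) = 4.41 - 1.59 = 2.82

2.82 bits


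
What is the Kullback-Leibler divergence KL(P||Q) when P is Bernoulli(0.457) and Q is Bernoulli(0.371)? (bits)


KL = p*log2(p/q) + (1-p)*log2((1-p)/(1-q)) = 0.457*log2(0.457/0.371) + 0.543*log2(0.543/0.629) = 0.0223

0.0223 bits


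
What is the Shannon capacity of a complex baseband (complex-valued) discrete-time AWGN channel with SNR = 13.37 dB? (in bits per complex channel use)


SNR_linear = 10^(13.37/10) = 21.727; C = log2(1 + SNR_linear) = log2(1 + 21.727) = 4.5063

4.5063 bits/channel use


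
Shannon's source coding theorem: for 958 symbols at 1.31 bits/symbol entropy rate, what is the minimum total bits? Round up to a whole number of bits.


Minimum bits >= n * H = 958 * 1.31 = 1254.98, rounded up to a whole number of bits = 1255

1255 bits


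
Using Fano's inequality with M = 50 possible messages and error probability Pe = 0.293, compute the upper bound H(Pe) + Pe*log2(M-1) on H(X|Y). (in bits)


H(Pe) = -Pe*log2(Pe) - (1-Pe)*log2(1-Pe) = -0.293*log2(0.293) - 0.707*log2(0.707) = 0.518911 + 0.353654 = 0.8726. Pe*log2(M-1) = 0.293*log2(49) = 1.645110. Bound = H(Pe) + Pe*log2(M-1) = 0.518911 + 0.353654 + 1.645110 = 2.5177

2.5177 bits


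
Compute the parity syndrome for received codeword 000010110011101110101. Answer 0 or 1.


Syndrome = XOR of all bits = 0 XOR 0 XOR 0 XOR 0 XOR 1 XOR 0 XOR 1 XOR 1 XOR 0 XOR 0 XOR 1 XOR 1 XOR 1 XOR 0 XOR 1 XOR 1 XOR 1 XOR 0 XOR 1 XOR 0 XOR 1 = 1

1


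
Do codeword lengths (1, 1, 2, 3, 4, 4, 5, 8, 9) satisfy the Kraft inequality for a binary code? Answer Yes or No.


Kraft sum = sum(2^(-l_i)) = 1.5371, need <= 1. Result: violated (a binary prefix-free code with these lengths cannot exist)

No


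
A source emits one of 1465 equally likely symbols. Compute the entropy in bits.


H = log2(n) = log2(1465) = 10.5167

10.5167 bits


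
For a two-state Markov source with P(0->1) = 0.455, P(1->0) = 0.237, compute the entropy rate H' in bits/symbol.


Stationary distribution: pi_0 = p10/(p01+p10) = 0.3425, pi_1 = 0.6575. Entropy rate H' = pi_0*H(p01) + pi_1*H(p10) = 0.3425*0.9941 + 0.6575*0.79 = 0.8599

0.8599 bits/symbol


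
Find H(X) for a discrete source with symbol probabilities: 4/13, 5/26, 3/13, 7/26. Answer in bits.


H = -sum(p_i * log2(p_i)). Terms: -(4/13)*log2(4/13) = 0.523212; -(5/26)*log2(5/26) = 0.457406; -(3/13)*log2(3/13) = 0.488187; -(7/26)*log2(7/26) = 0.509677. H = 0.523212 + 0.457406 + 0.488187 + 0.509677 = 1.9785

1.9785 bits


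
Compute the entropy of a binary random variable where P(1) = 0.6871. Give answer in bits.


H = -p*log2(p) - (1-p)*log2(1-p). -0.6871*log2(0.6871) = 0.372001; -0.3129*log2(0.3129) = 0.524491. H = 0.372001 + 0.524491 = 0.8965

0.8965 bits


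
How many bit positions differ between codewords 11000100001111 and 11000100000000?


Count differing positions: . . . . . . . . . . ^ ^ ^ ^ = 4 differences

4


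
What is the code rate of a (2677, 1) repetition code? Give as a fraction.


Rate = k/n = 1/2677

1/2677


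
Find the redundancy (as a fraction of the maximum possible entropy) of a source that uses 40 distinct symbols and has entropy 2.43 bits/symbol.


H_max = log2(K) = log2(40) = 5.3219 bits/symbol. Redundancy = 1 - H/H_max = 1 - 2.43/5.3219 = 1 - 0.4566 = 0.5434

0.5434


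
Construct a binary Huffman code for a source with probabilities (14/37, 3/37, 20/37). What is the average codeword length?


Huffman construction (repeatedly merge the two least-probable nodes; each merge adds 1 bit to every symbol beneath it): 3/37 + 14/37 = 17/37; 17/37 + 20/37 = 1. Resulting codeword lengths (in the order the probabilities were given): (2, 2, 1). L_avg = sum(p_i * l_i) = 14/37*2 + 3/37*2 + 20/37*1 = 54/37 = 1.4595

1.4595 bits


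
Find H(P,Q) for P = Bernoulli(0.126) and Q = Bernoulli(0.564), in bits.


H(P,Q) = -p*log2(q) - (1-p)*log2(1-q). -0.126*log2(0.564) = 0.104105; -0.874*log2(0.436) = 1.046702. H(P,Q) = 0.104105 + 1.046702 = 1.1508

1.1508 bits


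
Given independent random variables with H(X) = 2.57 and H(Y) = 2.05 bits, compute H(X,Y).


For independent variables, H(X,Y) = H(X) + H(Y) = 2.57 + 2.05 = 4.62

4.62 bits


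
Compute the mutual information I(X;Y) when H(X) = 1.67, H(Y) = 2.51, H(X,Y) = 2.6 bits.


I(X;Y) = H(X) + H(Y) - H(X,Y) = 1.67 + 2.51 - 2.6 = 1.58

1.58 bits


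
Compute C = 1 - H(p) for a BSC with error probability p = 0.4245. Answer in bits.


H(p) = -p*log2(p) - (1-p)*log2(1-p) = -0.4245*log2(0.4245) - 0.5755*log2(0.5755) = 0.524751 + 0.458738 = 0.9835. C = 1 - H(p) = 1 - 0.9835 = 0.0165

0.0165 bits


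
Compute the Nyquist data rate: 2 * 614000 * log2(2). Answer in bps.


Rate = 2 * B * log2(M) = 2 * 614000 * 1.0 = 1228000.0

1228000.0 bps


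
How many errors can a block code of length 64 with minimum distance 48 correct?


Correction capability = floor((d-1)/2) = floor((48-1)/2) = 23

23 errors


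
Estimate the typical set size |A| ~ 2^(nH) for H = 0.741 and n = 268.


log2|A_typical| = nH = 268 * 0.741 = 198.588, so |A_typical| ~ 2^198.588 = 6.039e+59

6.039e+59


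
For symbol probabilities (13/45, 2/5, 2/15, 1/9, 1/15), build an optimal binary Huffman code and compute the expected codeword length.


Huffman construction (repeatedly merge the two least-probable nodes; each merge adds 1 bit to every symbol beneath it): 1/15 + 1/9 = 8/45; 2/15 + 8/45 = 14/45; 13/45 + 14/45 = 3/5; 2/5 + 3/5 = 1. Resulting codeword lengths (in the order the probabilities were given): (2, 1, 3, 4, 4). L_avg = sum(p_i * l_i) = 13/45*2 + 2/5*1 + 2/15*3 + 1/9*4 + 1/15*4 = 94/45 = 2.0889

2.0889 bits


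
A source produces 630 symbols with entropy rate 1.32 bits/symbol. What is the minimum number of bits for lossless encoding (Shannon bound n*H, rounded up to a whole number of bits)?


Minimum bits >= n * H = 630 * 1.32 = 831.6, rounded up to a whole number of bits = 832

832 bits


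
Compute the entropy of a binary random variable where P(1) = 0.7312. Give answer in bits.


H = -p*log2(p) - (1-p)*log2(1-p). -0.7312*log2(0.7312) = 0.330255; -0.2688*log2(0.2688) = 0.509482. H = 0.330255 + 0.509482 = 0.8397

0.8397 bits


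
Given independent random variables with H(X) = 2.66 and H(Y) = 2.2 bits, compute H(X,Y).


For independent variables, H(X,Y) = H(X) + H(Y) = 2.66 + 2.2 = 4.86

4.86 bits


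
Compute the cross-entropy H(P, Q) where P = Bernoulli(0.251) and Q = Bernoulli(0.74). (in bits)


H(P,Q) = -p*log2(q) - (1-p)*log2(1-q). -0.251*log2(0.74) = 0.109035; -0.749*log2(0.26) = 1.455619. H(P,Q) = 0.109035 + 1.455619 = 1.5647

1.5647 bits


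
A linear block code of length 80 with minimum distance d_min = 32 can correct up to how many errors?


Correction capability = floor((d-1)/2) = floor((32-1)/2) = 15

15 errors


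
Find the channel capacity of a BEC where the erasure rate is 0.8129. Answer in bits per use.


C = 1 - epsilon = 1 - 0.8129 = 0.1871

0.1871 bits


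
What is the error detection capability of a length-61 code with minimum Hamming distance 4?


Detection capability = d_min - 1 = 4 - 1 = 3

3 errors


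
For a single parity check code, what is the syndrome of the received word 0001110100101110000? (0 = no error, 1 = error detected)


Syndrome = XOR of all bits = 0 XOR 0 XOR 0 XOR 1 XOR 1 XOR 1 XOR 0 XOR 1 XOR 0 XOR 0 XOR 1 XOR 0 XOR 1 XOR 1 XOR 1 XOR 0 XOR 0 XOR 0 XOR 0 = 0

0


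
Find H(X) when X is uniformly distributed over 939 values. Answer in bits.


H = log2(n) = log2(939) = 9.875

9.875 bits


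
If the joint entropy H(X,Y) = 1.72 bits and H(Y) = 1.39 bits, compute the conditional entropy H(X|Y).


H(X|Y) = H(X,Y) - H(Y) = 1.72 - 1.39 = 0.33

0.33 bits


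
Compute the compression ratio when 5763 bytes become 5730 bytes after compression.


Ratio = original / compressed = 5763 / 5730 = 1.0058

1.0058


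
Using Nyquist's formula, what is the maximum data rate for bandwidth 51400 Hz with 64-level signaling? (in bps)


Rate = 2 * B * log2(M) = 2 * 51400 * 6.0 = 616800.0

616800.0 bps


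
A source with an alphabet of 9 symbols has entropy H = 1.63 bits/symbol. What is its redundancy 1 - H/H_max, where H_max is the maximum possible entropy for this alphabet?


H_max = log2(K) = log2(9) = 3.1699 bits/symbol. Redundancy = 1 - H/H_max = 1 - 1.63/3.1699 = 1 - 0.5142 = 0.4858

0.4858


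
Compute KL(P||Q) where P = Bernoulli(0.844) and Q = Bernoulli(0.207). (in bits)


KL = p*log2(p/q) + (1-p)*log2((1-p)/(1-q)) = 0.844*log2(0.844/0.207) + 0.156*log2(0.156/0.793) = 1.3454

1.3454 bits


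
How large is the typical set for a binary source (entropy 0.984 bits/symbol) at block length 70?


log2|A_typical| = nH = 70 * 0.984 = 68.88, so |A_typical| ~ 2^68.88 = 5.432e+20

5.432e+20


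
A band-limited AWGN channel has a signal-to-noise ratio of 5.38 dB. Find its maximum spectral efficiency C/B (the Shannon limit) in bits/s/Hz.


SNR_linear = 10^(5.38/10) = 3.4514; C/B = log2(1 + SNR_linear) = log2(1 + 3.4514) = 2.1543

2.1543 bits/s/Hz


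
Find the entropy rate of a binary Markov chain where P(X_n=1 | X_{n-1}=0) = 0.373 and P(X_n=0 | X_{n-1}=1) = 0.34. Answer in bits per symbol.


Stationary distribution: pi_0 = p10/(p01+p10) = 0.4769, pi_1 = 0.5231. Entropy rate H' = pi_0*H(p01) + pi_1*H(p10) = 0.4769*0.9529 + 0.5231*0.9248 = 0.9382

0.9382 bits/symbol


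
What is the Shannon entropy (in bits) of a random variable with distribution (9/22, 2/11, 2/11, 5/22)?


H = -sum(p_i * log2(p_i)). Terms: -(9/22)*log2(9/22) = 0.527525; -(2/11)*log2(2/11) = 0.447169; -(2/11)*log2(2/11) = 0.447169; -(5/22)*log2(5/22) = 0.485796. H = 0.527525 + 0.447169 + 0.447169 + 0.485796 = 1.9077

1.9077 bits


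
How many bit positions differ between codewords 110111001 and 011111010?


Count differing positions: ^ . ^ . . . . ^ ^ = 4 differences

4


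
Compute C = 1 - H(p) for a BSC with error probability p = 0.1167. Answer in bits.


H(p) = -p*log2(p) - (1-p)*log2(1-p) = -0.1167*log2(0.1167) - 0.8833*log2(0.8833) = 0.361668 + 0.158132 = 0.5198. C = 1 - H(p) = 1 - 0.5198 = 0.4802

0.4802 bits


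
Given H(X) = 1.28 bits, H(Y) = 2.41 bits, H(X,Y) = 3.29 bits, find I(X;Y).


I(X;Y) = H(X) + H(Y) - H(X,Y) = 1.28 + 2.41 - 3.29 = 0.4

0.4 bits


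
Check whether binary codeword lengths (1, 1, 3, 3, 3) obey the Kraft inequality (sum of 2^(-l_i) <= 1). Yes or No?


Kraft sum = sum(2^(-l_i)) = 1.375, need <= 1. Result: violated (a binary prefix-free code with these lengths cannot exist)

No


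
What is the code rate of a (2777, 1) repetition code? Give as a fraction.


Rate = k/n = 1/2777

1/2777


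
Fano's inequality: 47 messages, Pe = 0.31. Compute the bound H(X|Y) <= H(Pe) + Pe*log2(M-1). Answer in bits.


H(Pe) = -Pe*log2(Pe) - (1-Pe)*log2(1-Pe) = -0.31*log2(0.31) - 0.69*log2(0.69) = 0.523795 + 0.369379 = 0.8932. Pe*log2(M-1) = 0.31*log2(46) = 1.712304. Bound = H(Pe) + Pe*log2(M-1) = 0.523795 + 0.369379 + 1.712304 = 2.6055

2.6055 bits


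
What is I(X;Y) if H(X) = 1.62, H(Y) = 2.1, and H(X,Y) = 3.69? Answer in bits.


I(X;Y) = H(X) + H(Y) - H(X,Y) = 1.62 + 2.1 - 3.69 = 0.03

0.03 bits


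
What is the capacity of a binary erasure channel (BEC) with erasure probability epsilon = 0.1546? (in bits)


C = 1 - epsilon = 1 - 0.1546 = 0.8454

0.8454 bits


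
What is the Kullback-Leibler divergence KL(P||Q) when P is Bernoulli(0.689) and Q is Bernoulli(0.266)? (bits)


KL = p*log2(p/q) + (1-p)*log2((1-p)/(1-q)) = 0.689*log2(0.689/0.266) + 0.311*log2(0.311/0.734) = 0.5608

0.5608 bits


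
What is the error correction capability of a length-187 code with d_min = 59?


Correction capability = floor((d-1)/2) = floor((59-1)/2) = 29

29 errors


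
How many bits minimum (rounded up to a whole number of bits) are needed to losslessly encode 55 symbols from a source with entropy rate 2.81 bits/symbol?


Minimum bits >= n * H = 55 * 2.81 = 154.55, rounded up to a whole number of bits = 155

155 bits


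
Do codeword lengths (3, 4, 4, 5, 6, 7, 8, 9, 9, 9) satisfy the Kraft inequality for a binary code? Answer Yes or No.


Kraft sum = sum(2^(-l_i)) = 0.3145, need <= 1. Result: satisfied (a binary prefix-free code with these lengths exists)

Yes


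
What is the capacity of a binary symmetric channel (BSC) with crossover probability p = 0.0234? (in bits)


H(p) = -p*log2(p) - (1-p)*log2(1-p) = -0.0234*log2(0.0234) - 0.9766*log2(0.9766) = 0.126766 + 0.033361 = 0.1601. C = 1 - H(p) = 1 - 0.1601 = 0.8399

0.8399 bits


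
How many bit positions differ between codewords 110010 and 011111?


Count differing positions: ^ . ^ ^ . ^ = 4 differences

4


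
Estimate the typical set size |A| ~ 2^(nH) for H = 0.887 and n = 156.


log2|A_typical| = nH = 156 * 0.887 = 138.372, so |A_typical| ~ 2^138.372 = 4.509e+41

4.509e+41


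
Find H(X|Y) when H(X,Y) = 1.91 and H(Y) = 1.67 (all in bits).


H(X|Y) = H(X,Y) - H(Y) = 1.91 - 1.67 = 0.24

0.24 bits


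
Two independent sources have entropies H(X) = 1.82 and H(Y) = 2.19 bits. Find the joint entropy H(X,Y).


For independent variables, H(X,Y) = H(X) + H(Y) = 1.82 + 2.19 = 4.01

4.01 bits


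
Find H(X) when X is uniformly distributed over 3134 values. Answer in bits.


H = log2(n) = log2(3134) = 11.6138

11.6138 bits


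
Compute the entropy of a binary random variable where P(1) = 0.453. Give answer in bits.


H = -p*log2(p) - (1-p)*log2(1-p). -0.453*log2(0.453) = 0.517515; -0.547*log2(0.547) = 0.476102. H = 0.517515 + 0.476102 = 0.9936

0.9936 bits


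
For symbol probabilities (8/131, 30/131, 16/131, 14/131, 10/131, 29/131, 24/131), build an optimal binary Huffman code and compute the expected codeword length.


Huffman construction (repeatedly merge the two least-probable nodes; each merge adds 1 bit to every symbol beneath it): 8/131 + 10/131 = 18/131; 14/131 + 16/131 = 30/131; 18/131 + 24/131 = 42/131; 29/131 + 30/131 = 59/131; 30/131 + 42/131 = 72/131; 59/131 + 72/131 = 1. Resulting codeword lengths (in the order the probabilities were given): (4, 2, 3, 3, 4, 2, 3). L_avg = sum(p_i * l_i) = 8/131*4 + 30/131*2 + 16/131*3 + 14/131*3 + 10/131*4 + 29/131*2 + 24/131*3 = 352/131 = 2.687

2.687 bits


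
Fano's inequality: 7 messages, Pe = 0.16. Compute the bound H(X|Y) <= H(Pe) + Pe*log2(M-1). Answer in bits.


H(Pe) = -Pe*log2(Pe) - (1-Pe)*log2(1-Pe) = -0.16*log2(0.16) - 0.84*log2(0.84) = 0.423017 + 0.211293 = 0.6343. Pe*log2(M-1) = 0.16*log2(6) = 0.413594. Bound = H(Pe) + Pe*log2(M-1) = 0.423017 + 0.211293 + 0.413594 = 1.0479

1.0479 bits


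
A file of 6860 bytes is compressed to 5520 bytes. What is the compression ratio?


Ratio = original / compressed = 6860 / 5520 = 1.2428

1.2428


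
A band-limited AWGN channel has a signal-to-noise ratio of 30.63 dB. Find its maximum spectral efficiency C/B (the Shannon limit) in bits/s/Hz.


SNR_linear = 10^(30.63/10) = 1156.1122; C/B = log2(1 + SNR_linear) = log2(1 + 1156.1122) = 10.1763

10.1763 bits/s/Hz
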